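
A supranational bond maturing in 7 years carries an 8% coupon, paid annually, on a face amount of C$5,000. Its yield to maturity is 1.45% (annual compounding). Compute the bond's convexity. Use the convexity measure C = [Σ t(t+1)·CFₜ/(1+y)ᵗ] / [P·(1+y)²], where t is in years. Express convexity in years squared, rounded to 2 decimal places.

42.75

With y = 0.0145:
  t   CF        PV=CF/(1+0.0145)^t    t·PV        t(t+1)·PV
  1       400.00       394.2829       394.2829         788.5658
  2       400.00       388.6475       777.2950       2,331.8851
  3       400.00       383.0927     1,149.2780       4,597.1120
  4       400.00       377.6172     1,510.4689       7,552.3443
  5       400.00       372.2200     1,861.1001      11,166.6008
  6       400.00       366.9000     2,201.3999      15,409.7990
  7     5,400.00     4,882.3555    34,176.4886     273,411.9090
  Σ                  7,165.1158    42,070.3134     315,258.2159
P = 7,165.1158.
Convexity = Σ t(t+1)·PV / [P·(1+y)²] = 315,258.2159 / (7,165.1158 × 1.029210) = 42.75029.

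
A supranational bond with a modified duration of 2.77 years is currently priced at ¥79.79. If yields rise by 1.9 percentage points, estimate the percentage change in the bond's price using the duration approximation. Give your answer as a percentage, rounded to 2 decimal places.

-5.26%

Duration approximation: ΔP/P ≈ -D_mod · Δy = -2.77 × (+0.019) = -0.052630.
As a percentage: -5.2630%.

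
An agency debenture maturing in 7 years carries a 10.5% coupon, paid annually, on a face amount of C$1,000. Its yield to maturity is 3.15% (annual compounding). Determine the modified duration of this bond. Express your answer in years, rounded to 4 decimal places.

Periodic yield y = 0.0315. First find Macaulay duration:
  t   CF        PV=CF/(1+0.0315)^t    t·PV
  1       105.00       101.7935       101.7935
  2       105.00        98.6849       197.3699
  3       105.00        95.6713       287.0139
  4       105.00        92.7497       370.9987
  5       105.00        89.9173       449.5864
  6       105.00        87.1714       523.0283
  7     1,105.00       889.3601     6,225.5208
  Σ                  1,455.3482     8,155.3114
P = 1,455.3482; Macaulay duration = 8,155.3114 / 1,455.3482 = 5.60368 years.
Modified duration = D_Mac / (1 + y) = 5.60368 / 1.0315 = 5.43256 years.

5.4326 years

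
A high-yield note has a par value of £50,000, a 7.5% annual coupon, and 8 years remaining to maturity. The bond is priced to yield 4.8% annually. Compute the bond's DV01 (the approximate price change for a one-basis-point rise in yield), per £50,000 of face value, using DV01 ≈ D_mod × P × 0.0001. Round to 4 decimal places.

Periodic yield y = 0.048.
  t   CF        PV=CF/(1+0.048)^t    t·PV
  1     3,750.00     3,578.2443     3,578.2443
  2     3,750.00     3,414.3552     6,828.7104
  3     3,750.00     3,257.9725     9,773.9176
  4     3,750.00     3,108.7524    12,435.0097
  5     3,750.00     2,966.3668    14,831.8341
  6     3,750.00     2,830.5027    16,983.0161
  7     3,750.00     2,700.8613    18,906.0294
  8    53,750.00    36,939.2614   295,514.0912
  Σ                 58,796.3167   378,850.8528
P = 58,796.3167; D_Mac = 6.44345 yrs; D_mod = 6.14833 yrs.
DV01 ≈ 6.14833 × 58,796.3167 × 0.0001 = 36.149891.

£36.1499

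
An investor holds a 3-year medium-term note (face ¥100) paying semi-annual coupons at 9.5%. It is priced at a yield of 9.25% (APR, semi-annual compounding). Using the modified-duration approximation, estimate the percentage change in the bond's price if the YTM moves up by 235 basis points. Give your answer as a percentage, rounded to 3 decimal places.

-6.022%

Periodic yield y = 0.04625. Modified duration first:
  t   CF        PV=CF/(1+0.04625)^t    t·PV
  1         4.75         4.5400         4.5400
  2         4.75         4.3393         8.6787
  3         4.75         4.1475        12.4425
  4         4.75         3.9642        15.8567
  5         4.75         3.7889        18.9446
  6       104.75        79.8622       479.1731
  Σ                    100.6421       539.6356
P = 100.6421; D_Mac = 5.36193 half-year periods = 2.68096 yrs; D_mod = 2.68096/(1+0.04625) = 2.56245 yrs.
ΔP/P ≈ -D_mod · Δy = -2.56245 × (+0.0235) = -0.060218 = -6.0218%.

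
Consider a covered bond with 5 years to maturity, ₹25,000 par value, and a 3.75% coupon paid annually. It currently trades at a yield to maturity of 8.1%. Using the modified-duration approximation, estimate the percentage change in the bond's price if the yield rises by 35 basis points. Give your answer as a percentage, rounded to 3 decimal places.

-1.493%

Periodic yield y = 0.081. Modified duration first:
  t   CF        PV=CF/(1+0.081)^t    t·PV
  1       937.50       867.2525       867.2525
  2       937.50       802.2688     1,604.5375
  3       937.50       742.1543     2,226.4628
  4       937.50       686.5442     2,746.1768
  5    25,937.50    17,571.1281    87,855.6404
  Σ                 20,669.3479    95,300.0701
P = 20,669.3479; D_Mac = 4.61070 yrs; D_mod = 4.61070/(1+0.081) = 4.26521 yrs.
ΔP/P ≈ -D_mod · Δy = -4.26521 × (+0.0035) = -0.014928 = -1.4928%.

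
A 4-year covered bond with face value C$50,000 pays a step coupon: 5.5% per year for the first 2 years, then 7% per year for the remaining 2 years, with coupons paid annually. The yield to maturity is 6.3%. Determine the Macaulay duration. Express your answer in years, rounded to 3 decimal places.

3.688 years

Periodic yield y = 0.063. Discount each cash flow and weight by its year:
  t   CF        PV=CF/(1+0.063)^t    t·PV
  1     2,750.00     2,587.0179     2,587.0179
  2     2,750.00     2,433.6951     4,867.3902
  3     3,500.00     2,913.8571     8,741.5713
  4    53,500.00    41,900.6465   167,602.5860
  Σ                 49,835.2166   183,798.5654
Price P = Σ PV = 49,835.2166.
Macaulay duration = Σ(t·PV) / P = 183,798.5654 / 49,835.2166 = 3.68813 years.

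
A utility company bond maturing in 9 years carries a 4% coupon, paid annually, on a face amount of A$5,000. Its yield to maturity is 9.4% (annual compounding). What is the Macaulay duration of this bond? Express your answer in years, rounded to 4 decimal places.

Periodic yield y = 0.094. Discount each cash flow and weight by its year:
  t   CF        PV=CF/(1+0.094)^t    t·PV
  1       200.00       182.8154       182.8154
  2       200.00       167.1073       334.2145
  3       200.00       152.7489       458.2466
  4       200.00       139.6242       558.4968
  5       200.00       127.6272       638.1362
  6       200.00       116.6611       699.9666
  7       200.00       106.6372       746.4604
  8       200.00        97.4746       779.7967
  9     5,200.00     2,316.5808    20,849.2269
  Σ                  3,407.2766    25,247.3602
Price P = Σ PV = 3,407.2766.
Macaulay duration = Σ(t·PV) / P = 25,247.3602 / 3,407.2766 = 7.40984 years.

7.4098 years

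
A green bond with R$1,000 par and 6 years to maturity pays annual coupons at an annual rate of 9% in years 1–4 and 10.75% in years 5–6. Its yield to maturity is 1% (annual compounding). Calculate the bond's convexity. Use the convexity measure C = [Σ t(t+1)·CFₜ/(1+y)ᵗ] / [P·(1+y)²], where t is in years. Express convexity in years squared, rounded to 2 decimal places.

32.99

With y = 0.01:
  t   CF        PV=CF/(1+0.01)^t    t·PV        t(t+1)·PV
  1        90.00        89.1089        89.1089         178.2178
  2        90.00        88.2266       176.4533         529.3599
  3        90.00        87.3531       262.0593       1,048.2374
  4        90.00        86.4882       345.9529       1,729.7646
  5       107.50       102.2826       511.4128       3,068.4768
  6     1,107.50     1,043.3151     6,259.8906      43,819.2341
  Σ                  1,496.7746     7,644.8779      50,373.2906
P = 1,496.7746.
Convexity = Σ t(t+1)·PV / [P·(1+y)²] = 50,373.2906 / (1,496.7746 × 1.020100) = 32.99143.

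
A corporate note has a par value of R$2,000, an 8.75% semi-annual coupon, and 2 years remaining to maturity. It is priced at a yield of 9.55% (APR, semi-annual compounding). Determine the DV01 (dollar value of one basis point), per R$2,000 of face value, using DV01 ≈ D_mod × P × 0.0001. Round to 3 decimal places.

Periodic yield y = 0.04775.
  t   CF        PV=CF/(1+0.04775)^t    t·PV
  1        87.50        83.5123        83.5123
  2        87.50        79.7063       159.4126
  3        87.50        76.0738       228.2214
  4     2,087.50     1,732.1911     6,928.7645
  Σ                  1,971.4835     7,399.9107
P = 1,971.4835; D_Mac = 3.75347 half-year periods = 1.87674 yrs; D_mod = 1.79121 yrs.
DV01 ≈ 1.79121 × 1,971.4835 × 0.0001 = 0.353133.

R$0.353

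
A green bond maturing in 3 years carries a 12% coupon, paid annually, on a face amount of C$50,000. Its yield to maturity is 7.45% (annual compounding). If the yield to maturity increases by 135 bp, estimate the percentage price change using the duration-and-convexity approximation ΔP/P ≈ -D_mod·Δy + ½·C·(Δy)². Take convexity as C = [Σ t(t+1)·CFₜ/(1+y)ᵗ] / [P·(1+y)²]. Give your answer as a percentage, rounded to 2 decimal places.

With y = 0.0745:
  t   CF        PV=CF/(1+0.0745)^t    t·PV        t(t+1)·PV
  1     6,000.00     5,583.9926     5,583.9926      11,167.9851
  2     6,000.00     5,196.8288    10,393.6576      31,180.9729
  3    56,000.00    45,140.7497   135,422.2491     541,688.9963
  Σ                 55,921.5711   151,399.8993     584,037.9543
P = 55,921.5711; D_Mac = 2.70736 yrs; D_mod = 2.51965 yrs; C = 9.04584.
Duration effect: -2.51965 × (+0.0135) = -0.034015
Convexity effect: 0.5 × 9.04584 × (0.0135)² = +0.0008243
ΔP/P ≈ -0.034015 + 0.0008243 = -0.033191 = -3.3191%.

-3.32%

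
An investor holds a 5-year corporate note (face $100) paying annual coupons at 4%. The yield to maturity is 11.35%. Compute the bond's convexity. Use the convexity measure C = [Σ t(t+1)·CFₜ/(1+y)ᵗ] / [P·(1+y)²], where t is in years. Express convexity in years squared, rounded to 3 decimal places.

21.368

With y = 0.1135:
  t   CF        PV=CF/(1+0.1135)^t    t·PV        t(t+1)·PV
  1         4.00         3.5923         3.5923           7.1846
  2         4.00         3.2261         6.4522          19.3567
  3         4.00         2.8973         8.6918          34.7673
  4         4.00         2.6020        10.4078          52.0390
  5       104.00        60.7550       303.7751       1,822.6509
  Σ                     73.0726       332.9193       1,935.9984
P = 73.0726.
Convexity = Σ t(t+1)·PV / [P·(1+y)²] = 1,935.9984 / (73.0726 × 1.239882) = 21.36829.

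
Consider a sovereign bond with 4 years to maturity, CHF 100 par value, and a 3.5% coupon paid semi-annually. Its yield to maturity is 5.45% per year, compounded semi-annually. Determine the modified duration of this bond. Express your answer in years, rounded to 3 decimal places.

3.657 years

Periodic yield y = 0.02725. First find Macaulay duration:
  t   CF        PV=CF/(1+0.02725)^t    t·PV
  1         1.75         1.7036         1.7036
  2         1.75         1.6584         3.3168
  3         1.75         1.6144         4.8432
  4         1.75         1.5716         6.2863
  5         1.75         1.5299         7.6494
  6         1.75         1.4893         8.9358
  7         1.75         1.4498        10.1485
  8       101.75        82.0588       656.4705
  Σ                     93.0757       699.3540
P = 93.0757; Macaulay duration = 699.3540 / 93.0757 = 7.51382 half-year periods = 3.75691 years.
Modified duration = D_Mac / (1 + y) = 3.75691 / 1.02725 = 3.65725 years.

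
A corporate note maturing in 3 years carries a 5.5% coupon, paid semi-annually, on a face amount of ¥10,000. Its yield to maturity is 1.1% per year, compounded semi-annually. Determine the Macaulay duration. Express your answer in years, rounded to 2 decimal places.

Periodic yield y = 0.0055. Discount each cash flow and weight by its period:
  t   CF        PV=CF/(1+0.0055)^t    t·PV
  1       275.00       273.4958       273.4958
  2       275.00       271.9998       543.9995
  3       275.00       270.5120       811.5359
  4       275.00       269.0323     1,076.1291
  5       275.00       267.5607     1,337.8035
  6    10,275.00     9,942.3576    59,654.1458
  Σ                 11,294.9581    63,697.1096
Price P = Σ PV = 11,294.9581.
Macaulay duration = Σ(t·PV) / P = 63,697.1096 / 11,294.9581 = 5.63943 half-year periods.
In years: 5.63943 / 2 = 2.81971 years.

2.82 years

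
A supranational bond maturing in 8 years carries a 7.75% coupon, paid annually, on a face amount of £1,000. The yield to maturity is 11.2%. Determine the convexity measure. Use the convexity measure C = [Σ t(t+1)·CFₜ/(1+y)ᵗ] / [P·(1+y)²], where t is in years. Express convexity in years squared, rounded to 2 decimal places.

With y = 0.112:
  t   CF        PV=CF/(1+0.112)^t    t·PV        t(t+1)·PV
  1        77.50        69.6942        69.6942         139.3885
  2        77.50        62.6747       125.3494         376.0481
  3        77.50        56.3621       169.0864         676.3455
  4        77.50        50.6854       202.7414       1,013.7072
  5        77.50        45.5804       227.9018       1,367.4108
  6        77.50        40.9895       245.9372       1,721.5604
  7        77.50        36.8611       258.0276       2,064.2211
  8     1,077.50       460.8706     3,686.9646      33,182.6814
  Σ                    823.7180     4,985.7027      40,541.3631
P = 823.7180.
Convexity = Σ t(t+1)·PV / [P·(1+y)²] = 40,541.3631 / (823.7180 × 1.236544) = 39.80249.

39.80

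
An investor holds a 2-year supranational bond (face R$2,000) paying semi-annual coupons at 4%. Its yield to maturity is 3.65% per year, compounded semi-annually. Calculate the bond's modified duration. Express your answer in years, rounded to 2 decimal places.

Periodic yield y = 0.01825. First find Macaulay duration:
  t   CF        PV=CF/(1+0.01825)^t    t·PV
  1        40.00        39.2831        39.2831
  2        40.00        38.5790        77.1580
  3        40.00        37.8876       113.6627
  4     2,040.00     1,897.6342     7,590.5367
  Σ                  2,013.3838     7,820.6405
P = 2,013.3838; Macaulay duration = 7,820.6405 / 2,013.3838 = 3.88433 half-year periods = 1.94216 years.
Modified duration = D_Mac / (1 + y) = 1.94216 / 1.01825 = 1.90735 years.

1.91 years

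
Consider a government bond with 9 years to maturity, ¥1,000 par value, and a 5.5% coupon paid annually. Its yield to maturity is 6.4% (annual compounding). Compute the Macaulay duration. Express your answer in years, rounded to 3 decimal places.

Periodic yield y = 0.064. Discount each cash flow and weight by its year:
  t   CF        PV=CF/(1+0.064)^t    t·PV
  1        55.00        51.6917        51.6917
  2        55.00        48.5825        97.1649
  3        55.00        45.6602       136.9806
  4        55.00        42.9137       171.6549
  5        55.00        40.3324       201.6622
  6        55.00        37.9064       227.4386
  7        55.00        35.6263       249.3844
  8        55.00        33.4834       267.8673
  9     1,055.00       603.6397     5,432.7575
  Σ                    939.8365     6,836.6021
Price P = Σ PV = 939.8365.
Macaulay duration = Σ(t·PV) / P = 6,836.6021 / 939.8365 = 7.27425 years.

7.274 years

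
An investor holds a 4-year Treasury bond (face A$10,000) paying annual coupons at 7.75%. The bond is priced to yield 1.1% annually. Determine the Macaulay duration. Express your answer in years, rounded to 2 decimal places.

Periodic yield y = 0.011. Discount each cash flow and weight by its year:
  t   CF        PV=CF/(1+0.011)^t    t·PV
  1       775.00       766.5678       766.5678
  2       775.00       758.2273     1,516.4545
  3       775.00       749.9775     2,249.9325
  4    10,775.00    10,313.6563    41,254.6254
  Σ                 12,588.4289    45,787.5802
Price P = Σ PV = 12,588.4289.
Macaulay duration = Σ(t·PV) / P = 45,787.5802 / 12,588.4289 = 3.63728 years.

3.64 years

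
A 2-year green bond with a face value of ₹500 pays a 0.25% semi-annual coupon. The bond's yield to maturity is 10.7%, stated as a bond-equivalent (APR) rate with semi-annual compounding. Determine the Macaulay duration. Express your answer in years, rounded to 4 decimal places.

Periodic yield y = 0.0535. Discount each cash flow and weight by its period:
  t   CF        PV=CF/(1+0.0535)^t    t·PV
  1        0.625         0.5933         0.5933
  2        0.625         0.5631         1.1263
  3        0.625         0.5345         1.6036
  4      500.625       406.4193     1,625.6774
  Σ                    408.1103     1,629.0005
Price P = Σ PV = 408.1103.
Macaulay duration = Σ(t·PV) / P = 1,629.0005 / 408.1103 = 3.99157 half-year periods.
In years: 3.99157 / 2 = 1.99578 years.

1.9958 years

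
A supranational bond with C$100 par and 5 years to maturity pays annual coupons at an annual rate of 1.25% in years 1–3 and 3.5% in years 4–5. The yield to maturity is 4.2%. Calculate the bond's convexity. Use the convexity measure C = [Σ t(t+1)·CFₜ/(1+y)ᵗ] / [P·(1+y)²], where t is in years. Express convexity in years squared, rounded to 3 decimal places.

With y = 0.042:
  t   CF        PV=CF/(1+0.042)^t    t·PV        t(t+1)·PV
  1         1.25         1.1996         1.1996           2.3992
  2         1.25         1.1513         2.3025           6.9076
  3         1.25         1.1049         3.3146          13.2583
  4         3.50         2.9689        11.8756          59.3782
  5       103.50        84.2562       421.2809       2,527.6853
  Σ                     90.6808       439.9733       2,609.6287
P = 90.6808.
Convexity = Σ t(t+1)·PV / [P·(1+y)²] = 2,609.6287 / (90.6808 × 1.085764) = 26.50500.

26.505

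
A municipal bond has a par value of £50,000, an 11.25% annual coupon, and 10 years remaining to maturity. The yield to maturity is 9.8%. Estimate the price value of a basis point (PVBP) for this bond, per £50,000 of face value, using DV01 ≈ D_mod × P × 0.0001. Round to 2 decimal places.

£32.93

Periodic yield y = 0.098.
  t   CF        PV=CF/(1+0.098)^t    t·PV
  1     5,625.00     5,122.9508     5,122.9508
  2     5,625.00     4,665.7111     9,331.4223
  3     5,625.00     4,249.2815    12,747.8446
  4     5,625.00     3,870.0196    15,480.0785
  5     5,625.00     3,524.6080    17,623.0401
  6     5,625.00     3,210.0255    19,260.1532
  7     5,625.00     2,923.5205    20,464.6436
  8     5,625.00     2,662.5870    21,300.6959
  9     5,625.00     2,424.9426    21,824.4835
  10   55,625.00    21,839.6977   218,396.9771
  Σ                 54,493.3445   361,552.2896
P = 54,493.3445; D_Mac = 6.63480 yrs; D_mod = 6.04262 yrs.
DV01 ≈ 6.04262 × 54,493.3445 × 0.0001 = 32.928260.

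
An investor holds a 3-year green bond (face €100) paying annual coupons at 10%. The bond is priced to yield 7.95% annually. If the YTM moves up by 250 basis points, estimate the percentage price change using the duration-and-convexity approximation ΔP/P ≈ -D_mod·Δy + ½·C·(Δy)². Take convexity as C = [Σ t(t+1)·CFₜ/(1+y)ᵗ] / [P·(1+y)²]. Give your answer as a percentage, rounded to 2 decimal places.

-6.07%

With y = 0.0795:
  t   CF        PV=CF/(1+0.0795)^t    t·PV        t(t+1)·PV
  1        10.00         9.2635         9.2635          18.5271
  2        10.00         8.5813        17.1627          51.4880
  3       110.00        87.4429       262.3288       1,049.3153
  Σ                    105.2878       288.7550       1,119.3304
P = 105.2878; D_Mac = 2.74253 yrs; D_mod = 2.54056 yrs; C = 9.12294.
Duration effect: -2.54056 × (+0.025) = -0.063514
Convexity effect: 0.5 × 9.12294 × (0.025)² = +0.0028509
ΔP/P ≈ -0.063514 + 0.0028509 = -0.060663 = -6.0663%.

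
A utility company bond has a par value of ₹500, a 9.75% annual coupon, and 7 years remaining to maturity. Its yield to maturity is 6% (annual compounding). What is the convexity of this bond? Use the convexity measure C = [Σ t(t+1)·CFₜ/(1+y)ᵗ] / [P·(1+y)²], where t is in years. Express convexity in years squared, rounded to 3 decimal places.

36.192

With y = 0.06:
  t   CF        PV=CF/(1+0.06)^t    t·PV        t(t+1)·PV
  1        48.75        45.9906        45.9906          91.9811
  2        48.75        43.3873        86.7747         260.3240
  3        48.75        40.9314       122.7943         491.1773
  4        48.75        38.6146       154.4583         772.2913
  5        48.75        36.4288       182.1442       1,092.8651
  6        48.75        34.3668       206.2010       1,443.4067
  7       548.75       364.9501     2,554.6506      20,437.2051
  Σ                    604.6697     3,353.0136      24,589.2506
P = 604.6697.
Convexity = Σ t(t+1)·PV / [P·(1+y)²] = 24,589.2506 / (604.6697 × 1.123600) = 36.19223.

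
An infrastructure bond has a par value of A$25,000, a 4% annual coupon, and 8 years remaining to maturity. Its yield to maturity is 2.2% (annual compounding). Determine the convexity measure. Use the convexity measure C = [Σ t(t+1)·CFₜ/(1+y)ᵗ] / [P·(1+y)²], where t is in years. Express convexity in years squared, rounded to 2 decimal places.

With y = 0.022:
  t   CF        PV=CF/(1+0.022)^t    t·PV        t(t+1)·PV
  1     1,000.00       978.4736       978.4736       1,956.9472
  2     1,000.00       957.4105     1,914.8211       5,744.4633
  3     1,000.00       936.8009     2,810.4028      11,241.6111
  4     1,000.00       916.6350     3,666.5398      18,332.6992
  5     1,000.00       896.9031     4,484.5155      26,907.0927
  6     1,000.00       877.5960     5,265.5759      36,859.0312
  7     1,000.00       858.7045     6,010.9314      48,087.4510
  8    26,000.00    21,845.7109   174,765.6870   1,572,891.1832
  Σ                 28,268.2344   199,896.9470   1,722,020.4789
P = 28,268.2344.
Convexity = Σ t(t+1)·PV / [P·(1+y)²] = 1,722,020.4789 / (28,268.2344 × 1.044484) = 58.32273.

58.32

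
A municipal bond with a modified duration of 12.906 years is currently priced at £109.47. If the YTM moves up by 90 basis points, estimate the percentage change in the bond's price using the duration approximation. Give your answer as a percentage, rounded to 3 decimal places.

-11.615%

Duration approximation: ΔP/P ≈ -D_mod · Δy = -12.906 × (+0.009) = -0.116154.
As a percentage: -11.6154%.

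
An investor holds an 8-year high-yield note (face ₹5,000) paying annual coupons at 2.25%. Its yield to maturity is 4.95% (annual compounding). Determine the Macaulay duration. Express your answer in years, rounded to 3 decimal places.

7.337 years

Periodic yield y = 0.0495. Discount each cash flow and weight by its year:
  t   CF        PV=CF/(1+0.0495)^t    t·PV
  1       112.50       107.1939       107.1939
  2       112.50       102.1381       204.2761
  3       112.50        97.3207       291.9621
  4       112.50        92.7305       370.9221
  5       112.50        88.3569       441.7843
  6       112.50        84.1895       505.1369
  7       112.50        80.2187       561.5306
  8     5,112.50     3,473.5518    27,788.4143
  Σ                  4,125.7000    30,271.2204
Price P = Σ PV = 4,125.7000.
Macaulay duration = Σ(t·PV) / P = 30,271.2204 / 4,125.7000 = 7.33723 years.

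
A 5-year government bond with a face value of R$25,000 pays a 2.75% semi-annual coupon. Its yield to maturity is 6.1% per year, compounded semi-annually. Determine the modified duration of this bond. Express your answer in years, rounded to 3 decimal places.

Periodic yield y = 0.0305. First find Macaulay duration:
  t   CF        PV=CF/(1+0.0305)^t    t·PV
  1       343.75       333.5759       333.5759
  2       343.75       323.7030       647.4060
  3       343.75       314.1223       942.3668
  4       343.75       304.8251     1,219.3004
  5       343.75       295.8031     1,479.0155
  6       343.75       287.0481     1,722.2888
  7       343.75       278.5523     1,949.8660
  8       343.75       270.3079     2,162.4632
  9       343.75       262.3075     2,360.7677
  10   25,343.75    18,766.8298   187,668.2978
  Σ                 21,437.0750   200,485.3481
P = 21,437.0750; Macaulay duration = 200,485.3481 / 21,437.0750 = 9.35227 half-year periods = 4.67614 years.
Modified duration = D_Mac / (1 + y) = 4.67614 / 1.0305 = 4.53773 years.

4.538 years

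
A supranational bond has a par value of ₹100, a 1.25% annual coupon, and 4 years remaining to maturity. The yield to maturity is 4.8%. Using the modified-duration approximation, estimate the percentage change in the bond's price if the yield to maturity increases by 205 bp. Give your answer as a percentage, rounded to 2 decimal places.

-7.67%

Periodic yield y = 0.048. Modified duration first:
  t   CF        PV=CF/(1+0.048)^t    t·PV
  1         1.25         1.1927         1.1927
  2         1.25         1.1381         2.2762
  3         1.25         1.0860         3.2580
  4       101.25        83.9363       335.7453
  Σ                     87.3532       342.4722
P = 87.3532; D_Mac = 3.92055 yrs; D_mod = 3.92055/(1+0.048) = 3.74098 yrs.
ΔP/P ≈ -D_mod · Δy = -3.74098 × (+0.0205) = -0.076690 = -7.6690%.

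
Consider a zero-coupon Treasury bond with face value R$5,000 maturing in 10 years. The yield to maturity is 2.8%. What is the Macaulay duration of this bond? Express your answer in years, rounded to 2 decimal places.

10.00 years

A zero-coupon bond has a single cash flow at maturity, so its Macaulay duration equals its maturity: 10 years.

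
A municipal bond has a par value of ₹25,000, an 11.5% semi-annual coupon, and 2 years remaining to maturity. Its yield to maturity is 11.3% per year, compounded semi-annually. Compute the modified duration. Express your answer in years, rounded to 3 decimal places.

1.744 years

Periodic yield y = 0.0565. First find Macaulay duration:
  t   CF        PV=CF/(1+0.0565)^t    t·PV
  1     1,437.50     1,360.6247     1,360.6247
  2     1,437.50     1,287.8606     2,575.7212
  3     1,437.50     1,218.9878     3,656.9633
  4    26,437.50    21,219.8534    84,879.4136
  Σ                 25,087.3265    92,472.7228
P = 25,087.3265; Macaulay duration = 92,472.7228 / 25,087.3265 = 3.68603 half-year periods = 1.84302 years.
Modified duration = D_Mac / (1 + y) = 1.84302 / 1.0565 = 1.74445 years.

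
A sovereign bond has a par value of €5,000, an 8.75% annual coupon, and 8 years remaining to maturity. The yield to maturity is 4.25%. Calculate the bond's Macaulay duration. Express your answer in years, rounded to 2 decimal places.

6.33 years

Periodic yield y = 0.0425. Discount each cash flow and weight by its year:
  t   CF        PV=CF/(1+0.0425)^t    t·PV
  1       437.50       419.6643       419.6643
  2       437.50       402.5557       805.1113
  3       437.50       386.1445     1,158.4335
  4       437.50       370.4024     1,481.6096
  5       437.50       355.3021     1,776.5104
  6       437.50       340.8173     2,044.9040
  7       437.50       326.9231     2,288.4617
  8     5,437.50     3,897.5416    31,180.3329
  Σ                  6,499.3510    41,155.0277
Price P = Σ PV = 6,499.3510.
Macaulay duration = Σ(t·PV) / P = 41,155.0277 / 6,499.3510 = 6.33218 years.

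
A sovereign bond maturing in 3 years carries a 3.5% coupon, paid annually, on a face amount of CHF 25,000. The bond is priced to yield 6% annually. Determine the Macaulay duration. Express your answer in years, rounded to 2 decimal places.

Periodic yield y = 0.06. Discount each cash flow and weight by its year:
  t   CF        PV=CF/(1+0.06)^t    t·PV
  1       875.00       825.4717       825.4717
  2       875.00       778.7469     1,557.4938
  3    25,875.00    21,725.1489    65,175.4468
  Σ                 23,329.3675    67,558.4123
Price P = Σ PV = 23,329.3675.
Macaulay duration = Σ(t·PV) / P = 67,558.4123 / 23,329.3675 = 2.89585 years.

2.90 years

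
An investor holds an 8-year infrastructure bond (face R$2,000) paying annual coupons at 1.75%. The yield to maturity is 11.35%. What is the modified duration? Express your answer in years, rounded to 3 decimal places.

6.552 years

Periodic yield y = 0.1135. First find Macaulay duration:
  t   CF        PV=CF/(1+0.1135)^t    t·PV
  1        35.00        31.4324        31.4324
  2        35.00        28.2285        56.4570
  3        35.00        25.3511        76.0534
  4        35.00        22.7671        91.0683
  5        35.00        20.4464       102.2320
  6        35.00        18.3623       110.1737
  7        35.00        16.4906       115.4342
  8     2,035.00       861.0783     6,888.6264
  Σ                  1,024.1567     7,471.4774
P = 1,024.1567; Macaulay duration = 7,471.4774 / 1,024.1567 = 7.29525 years.
Modified duration = D_Mac / (1 + y) = 7.29525 / 1.1135 = 6.55164 years.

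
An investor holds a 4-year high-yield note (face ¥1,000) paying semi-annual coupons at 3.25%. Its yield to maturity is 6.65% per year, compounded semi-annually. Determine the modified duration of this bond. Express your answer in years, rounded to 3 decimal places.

3.645 years

Periodic yield y = 0.03325. First find Macaulay duration:
  t   CF        PV=CF/(1+0.03325)^t    t·PV
  1        16.25        15.7271        15.7271
  2        16.25        15.2210        30.4420
  3        16.25        14.7312        44.1935
  4        16.25        14.2571        57.0285
  5        16.25        13.7983        68.9916
  6        16.25        13.3543        80.1258
  7        16.25        12.9246        90.4719
  8     1,016.25       782.2710     6,258.1682
  Σ                    882.2845     6,645.1485
P = 882.2845; Macaulay duration = 6,645.1485 / 882.2845 = 7.53175 half-year periods = 3.76588 years.
Modified duration = D_Mac / (1 + y) = 3.76588 / 1.03325 = 3.64469 years.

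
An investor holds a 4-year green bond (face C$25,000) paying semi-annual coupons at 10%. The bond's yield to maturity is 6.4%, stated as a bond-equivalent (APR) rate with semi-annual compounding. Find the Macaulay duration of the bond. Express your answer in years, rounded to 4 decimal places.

3.4332 years

Periodic yield y = 0.032. Discount each cash flow and weight by its period:
  t   CF        PV=CF/(1+0.032)^t    t·PV
  1     1,250.00     1,211.2403     1,211.2403
  2     1,250.00     1,173.6825     2,347.3649
  3     1,250.00     1,137.2892     3,411.8676
  4     1,250.00     1,102.0244     4,408.0977
  5     1,250.00     1,067.8531     5,339.2657
  6     1,250.00     1,034.7414     6,208.4485
  7     1,250.00     1,002.6564     7,018.5948
  8    26,250.00    20,402.8919   163,223.1355
  Σ                 28,132.3793   193,168.0151
Price P = Σ PV = 28,132.3793.
Macaulay duration = Σ(t·PV) / P = 193,168.0151 / 28,132.3793 = 6.86639 half-year periods.
In years: 6.86639 / 2 = 3.43320 years.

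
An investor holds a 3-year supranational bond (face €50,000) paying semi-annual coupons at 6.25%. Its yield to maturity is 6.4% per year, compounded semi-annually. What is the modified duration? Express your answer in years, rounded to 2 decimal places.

2.69 years

Periodic yield y = 0.032. First find Macaulay duration:
  t   CF        PV=CF/(1+0.032)^t    t·PV
  1     1,562.50     1,514.0504     1,514.0504
  2     1,562.50     1,467.1031     2,934.2062
  3     1,562.50     1,421.6115     4,264.8346
  4     1,562.50     1,377.5305     5,510.1222
  5     1,562.50     1,334.8164     6,674.0821
  6    51,562.50    42,683.0831   256,098.4987
  Σ                 49,798.1951   276,995.7941
P = 49,798.1951; Macaulay duration = 276,995.7941 / 49,798.1951 = 5.56237 half-year periods = 2.78118 years.
Modified duration = D_Mac / (1 + y) = 2.78118 / 1.032 = 2.69494 years.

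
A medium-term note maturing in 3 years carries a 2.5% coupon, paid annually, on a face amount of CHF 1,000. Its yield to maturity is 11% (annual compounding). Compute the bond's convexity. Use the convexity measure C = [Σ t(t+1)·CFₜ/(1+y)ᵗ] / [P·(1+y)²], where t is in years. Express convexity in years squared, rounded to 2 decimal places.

9.38

With y = 0.11:
  t   CF        PV=CF/(1+0.11)^t    t·PV        t(t+1)·PV
  1        25.00        22.5225        22.5225          45.0450
  2        25.00        20.2906        40.5811         121.7434
  3     1,025.00       749.4712     2,248.4135       8,993.6540
  Σ                    792.2842     2,311.5171       9,160.4424
P = 792.2842.
Convexity = Σ t(t+1)·PV / [P·(1+y)²] = 9,160.4424 / (792.2842 × 1.232100) = 9.38403.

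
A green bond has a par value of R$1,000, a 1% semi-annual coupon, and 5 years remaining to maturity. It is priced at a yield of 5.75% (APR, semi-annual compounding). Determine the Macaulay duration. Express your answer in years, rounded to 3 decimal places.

4.872 years

Periodic yield y = 0.02875. Discount each cash flow and weight by its period:
  t   CF        PV=CF/(1+0.02875)^t    t·PV
  1         5.00         4.8603         4.8603
  2         5.00         4.7244         9.4489
  3         5.00         4.5924        13.7772
  4         5.00         4.4641        17.8563
  5         5.00         4.3393        21.6966
  6         5.00         4.2180        25.3083
  7         5.00         4.1002        28.7011
  8         5.00         3.9856        31.8846
  9         5.00         3.8742        34.8677
  10    1,005.00       756.9507     7,569.5067
  Σ                    796.1091     7,757.9077
Price P = Σ PV = 796.1091.
Macaulay duration = Σ(t·PV) / P = 7,757.9077 / 796.1091 = 9.74478 half-year periods.
In years: 9.74478 / 2 = 4.87239 years.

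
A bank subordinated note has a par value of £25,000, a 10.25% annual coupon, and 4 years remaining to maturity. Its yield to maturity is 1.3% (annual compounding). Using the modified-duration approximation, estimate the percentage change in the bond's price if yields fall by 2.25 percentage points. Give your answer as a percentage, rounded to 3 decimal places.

Periodic yield y = 0.013. Modified duration first:
  t   CF        PV=CF/(1+0.013)^t    t·PV
  1     2,562.50     2,529.6150     2,529.6150
  2     2,562.50     2,497.1520     4,994.3041
  3     2,562.50     2,465.1057     7,395.3170
  4    27,562.50    26,174.6465   104,698.5861
  Σ                 33,666.5192   119,617.8221
P = 33,666.5192; D_Mac = 3.55302 yrs; D_mod = 3.55302/(1+0.013) = 3.50742 yrs.
ΔP/P ≈ -D_mod · Δy = -3.50742 × (-0.0225) = +0.078917 = +7.8917%.

+7.892%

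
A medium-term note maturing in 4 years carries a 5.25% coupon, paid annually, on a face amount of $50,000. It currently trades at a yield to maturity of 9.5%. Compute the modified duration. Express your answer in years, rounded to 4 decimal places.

3.3660 years

Periodic yield y = 0.095. First find Macaulay duration:
  t   CF        PV=CF/(1+0.095)^t    t·PV
  1     2,625.00     2,397.2603     2,397.2603
  2     2,625.00     2,189.2788     4,378.5576
  3     2,625.00     1,999.3414     5,998.0241
  4    52,625.00    36,604.5972   146,418.3888
  Σ                 43,190.4776   159,192.2307
P = 43,190.4776; Macaulay duration = 159,192.2307 / 43,190.4776 = 3.68582 years.
Modified duration = D_Mac / (1 + y) = 3.68582 / 1.095 = 3.36604 years.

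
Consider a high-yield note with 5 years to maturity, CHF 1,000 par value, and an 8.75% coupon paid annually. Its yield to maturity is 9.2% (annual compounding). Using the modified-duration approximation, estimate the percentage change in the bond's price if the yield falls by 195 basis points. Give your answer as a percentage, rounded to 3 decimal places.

Periodic yield y = 0.092. Modified duration first:
  t   CF        PV=CF/(1+0.092)^t    t·PV
  1        87.50        80.1282        80.1282
  2        87.50        73.3775       146.7550
  3        87.50        67.1955       201.5865
  4        87.50        61.5343       246.1373
  5     1,087.50       700.3515     3,501.7576
  Σ                    982.5870     4,176.3646
P = 982.5870; D_Mac = 4.25038 yrs; D_mod = 4.25038/(1+0.092) = 3.89229 yrs.
ΔP/P ≈ -D_mod · Δy = -3.89229 × (-0.0195) = +0.075900 = +7.5900%.

+7.590%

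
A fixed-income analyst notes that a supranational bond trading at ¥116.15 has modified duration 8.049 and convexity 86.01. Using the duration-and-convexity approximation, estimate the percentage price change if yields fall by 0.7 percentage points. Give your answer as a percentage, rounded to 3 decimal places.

Duration effect: -D_mod·Δy = -8.049 × (-0.007) = +0.056343
Convexity effect: ½·C·(Δy)² = 0.5 × 86.01 × (-0.007)² = +0.002107245
ΔP/P ≈ +0.056343 + 0.002107245 = +0.058450245
= +5.8450245%.

+5.845%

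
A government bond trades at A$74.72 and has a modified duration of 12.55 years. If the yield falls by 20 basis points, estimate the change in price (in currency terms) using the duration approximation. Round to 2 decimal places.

+A$1.88

Duration approximation: ΔP/P ≈ -D_mod · Δy = -12.55 × (-0.002) = +0.025100.
ΔP ≈ 74.72 × (+0.025100) = +1.875472.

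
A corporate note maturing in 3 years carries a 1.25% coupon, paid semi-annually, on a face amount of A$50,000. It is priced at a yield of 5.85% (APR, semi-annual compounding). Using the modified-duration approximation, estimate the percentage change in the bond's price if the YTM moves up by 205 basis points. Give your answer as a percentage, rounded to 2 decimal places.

-5.88%

Periodic yield y = 0.02925. Modified duration first:
  t   CF        PV=CF/(1+0.02925)^t    t·PV
  1       312.50       303.6191       303.6191
  2       312.50       294.9907       589.9813
  3       312.50       286.6074       859.8222
  4       312.50       278.4624     1,113.8495
  5       312.50       270.5488     1,352.7441
  6    50,312.50    42,320.4857   253,922.9144
  Σ                 43,754.7141   258,142.9307
P = 43,754.7141; D_Mac = 5.89977 half-year periods = 2.94989 yrs; D_mod = 2.94989/(1+0.02925) = 2.86605 yrs.
ΔP/P ≈ -D_mod · Δy = -2.86605 × (+0.0205) = -0.058754 = -5.8754%.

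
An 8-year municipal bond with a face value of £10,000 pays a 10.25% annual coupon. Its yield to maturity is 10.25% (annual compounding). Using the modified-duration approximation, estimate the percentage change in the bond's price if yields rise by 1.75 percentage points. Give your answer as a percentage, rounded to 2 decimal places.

-9.25%

Periodic yield y = 0.1025. Modified duration first:
  t   CF        PV=CF/(1+0.1025)^t    t·PV
  1     1,025.00       929.7052       929.7052
  2     1,025.00       843.2700     1,686.5401
  3     1,025.00       764.8708     2,294.6123
  4     1,025.00       693.7603     2,775.0414
  5     1,025.00       629.2611     3,146.3054
  6     1,025.00       570.7584     3,424.5501
  7     1,025.00       517.6947     3,623.8626
  8    11,025.00     5,050.6795    40,405.4362
  Σ                 10,000.0000    58,286.0534
P = 10,000.0000; D_Mac = 5.82861 yrs; D_mod = 5.82861/(1+0.1025) = 5.28672 yrs.
ΔP/P ≈ -D_mod · Δy = -5.28672 × (+0.0175) = -0.092518 = -9.2518%.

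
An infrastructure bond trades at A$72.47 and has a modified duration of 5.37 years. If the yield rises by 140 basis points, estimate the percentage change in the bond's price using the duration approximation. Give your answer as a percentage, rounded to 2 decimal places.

-7.52%

Duration approximation: ΔP/P ≈ -D_mod · Δy = -5.37 × (+0.014) = -0.075180.
As a percentage: -7.5180%.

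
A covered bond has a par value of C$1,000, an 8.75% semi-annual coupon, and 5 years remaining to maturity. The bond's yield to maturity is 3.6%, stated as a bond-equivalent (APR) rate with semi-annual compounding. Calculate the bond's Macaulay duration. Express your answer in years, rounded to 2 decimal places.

4.25 years

Periodic yield y = 0.018. Discount each cash flow and weight by its period:
  t   CF        PV=CF/(1+0.018)^t    t·PV
  1        43.75        42.9764        42.9764
  2        43.75        42.2165        84.4331
  3        43.75        41.4701       124.4102
  4        43.75        40.7368       162.9472
  5        43.75        40.0165       200.0825
  6        43.75        39.3089       235.8537
  7        43.75        38.6139       270.2973
  8        43.75        37.9311       303.4491
  9        43.75        37.2604       335.3440
  10    1,043.75       873.2100     8,732.1002
  Σ                  1,233.7408    10,491.8936
Price P = Σ PV = 1,233.7408.
Macaulay duration = Σ(t·PV) / P = 10,491.8936 / 1,233.7408 = 8.50413 half-year periods.
In years: 8.50413 / 2 = 4.25207 years.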